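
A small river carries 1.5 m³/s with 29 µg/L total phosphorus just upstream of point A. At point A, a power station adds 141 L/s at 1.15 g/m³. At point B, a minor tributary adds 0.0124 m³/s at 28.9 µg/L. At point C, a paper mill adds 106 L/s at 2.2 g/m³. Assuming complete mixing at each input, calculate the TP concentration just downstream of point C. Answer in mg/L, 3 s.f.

0.250 mg/L

29 µg/L = 0.029 mg/L.
141 L/s = 0.141 m³/s.
After input A: C = (1.5·0.029 + 0.141·1.15) / 1.641 = 0.1253 mg/L.
28.9 µg/L = 0.0289 mg/L.
After input B: C = (1.641·0.1253 + 0.0124·0.0289) / 1.653 = 0.1246 mg/L.
106 L/s = 0.106 m³/s.
After input C: C = (1.653·0.1246 + 0.106·2.2) / 1.759 = 0.2496 mg/L.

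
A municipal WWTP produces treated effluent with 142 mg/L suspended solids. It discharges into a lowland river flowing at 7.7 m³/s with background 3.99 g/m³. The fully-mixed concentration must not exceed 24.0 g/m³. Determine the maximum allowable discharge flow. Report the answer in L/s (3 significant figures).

1310 L/s

Mass balance at complete mixing: C_std·(Q_w + Q_r) = Q_w·C_e + Q_r·C_b.
Rearranging, Q_w = Q_r·(C_std − C_b)/(C_e − C_std) = 7.7·(24 − 3.99) / (142 − 24) = 1.306 m³/s.
= 1306 L/s.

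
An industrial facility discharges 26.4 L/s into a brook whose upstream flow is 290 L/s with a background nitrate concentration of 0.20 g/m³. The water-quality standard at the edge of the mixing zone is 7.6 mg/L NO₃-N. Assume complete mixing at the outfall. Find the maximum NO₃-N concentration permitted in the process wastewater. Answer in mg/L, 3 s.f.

88.9 mg/L

26.4 L/s = 0.0264 m³/s.
290 L/s = 0.29 m³/s.
Mass balance: 7.6·0.3164 = 0.0264·Cₑ + 0.29·0.2.
Cₑ = (2.405 − 0.058) / 0.0264 = 88.89 mg/L.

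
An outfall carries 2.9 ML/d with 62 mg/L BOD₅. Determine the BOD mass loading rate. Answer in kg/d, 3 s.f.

180 kg/d

2.9 ML/d = 0.03356 m³/s.
Mass flux = Q·C = 0.03356 m³/s × 62 g/m³ = 2.081 g/s.
= 2.081 g/s × 86.4 = 179.8 kg/d.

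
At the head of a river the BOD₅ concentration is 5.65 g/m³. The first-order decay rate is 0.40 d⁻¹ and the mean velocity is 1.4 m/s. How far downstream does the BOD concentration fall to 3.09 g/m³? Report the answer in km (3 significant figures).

From C = C₀·e^(−kt), t = ln(C₀/C)/k = ln(5.65/3.09)/0.40 = 0.6035/0.40 = 1.509 d.
Distance = v·t = 1.4 m/s × 1.304e+05 s = 1.825e+05 m = 182.5 km.

182 km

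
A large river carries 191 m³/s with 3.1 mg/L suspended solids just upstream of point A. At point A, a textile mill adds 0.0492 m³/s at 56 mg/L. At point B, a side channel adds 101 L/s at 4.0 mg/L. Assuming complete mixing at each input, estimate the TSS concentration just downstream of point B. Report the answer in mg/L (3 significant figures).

After input A: C = (191·3.1 + 0.0492·56) / 191 = 3.114 mg/L.
101 L/s = 0.101 m³/s.
After input B: C = (191·3.114 + 0.101·4) / 191.2 = 3.114 mg/L.

3.11 mg/L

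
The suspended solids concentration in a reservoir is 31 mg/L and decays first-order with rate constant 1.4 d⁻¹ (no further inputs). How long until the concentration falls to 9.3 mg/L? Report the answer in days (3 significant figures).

0.860 d

t = ln(C₀/C)/k = ln(31/9.3)/1.4 = 1.204/1.4 = 0.86 d.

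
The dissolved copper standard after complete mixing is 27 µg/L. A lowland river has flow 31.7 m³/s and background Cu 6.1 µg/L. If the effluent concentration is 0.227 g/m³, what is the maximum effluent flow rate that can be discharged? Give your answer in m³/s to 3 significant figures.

6.1 µg/L = 0.0061 mg/L.
27 µg/L = 0.027 mg/L.
Mass balance at complete mixing: C_std·(Q_w + Q_r) = Q_w·C_e + Q_r·C_b.
Rearranging, Q_w = Q_r·(C_std − C_b)/(C_e − C_std) = 31.7·(0.027 − 0.0061) / (0.227 − 0.027) = 3.313 m³/s.

3.31 m³/s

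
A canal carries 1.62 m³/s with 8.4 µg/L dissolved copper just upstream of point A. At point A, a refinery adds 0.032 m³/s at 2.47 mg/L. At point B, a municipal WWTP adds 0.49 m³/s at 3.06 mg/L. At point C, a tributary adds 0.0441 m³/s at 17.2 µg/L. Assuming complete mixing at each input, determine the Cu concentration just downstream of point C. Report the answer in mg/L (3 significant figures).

0.729 mg/L

8.4 µg/L = 0.0084 mg/L.
After input A: C = (1.62·0.0084 + 0.032·2.47) / 1.652 = 0.05608 mg/L.
After input B: C = (1.652·0.05608 + 0.49·3.06) / 2.142 = 0.7433 mg/L.
17.2 µg/L = 0.0172 mg/L.
After input C: C = (2.142·0.7433 + 0.0441·0.0172) / 2.186 = 0.7286 mg/L.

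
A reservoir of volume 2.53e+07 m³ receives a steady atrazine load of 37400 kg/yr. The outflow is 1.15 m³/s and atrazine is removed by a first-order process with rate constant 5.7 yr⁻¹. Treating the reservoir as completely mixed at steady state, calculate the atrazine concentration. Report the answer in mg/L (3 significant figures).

Outflow Q = 1.15 m³/s × 3.156e+07 s/yr = 3.629e+07 m³/yr.
Steady-state CSTR mass balance: W = Q·C + k·V·C, so C = W/(Q + kV).
Q + kV = 3.629e+07 + 5.7·2.53e+07 = 1.805e+08 m³/yr.
C = 37400/1.805e+08 = 0.0002072 kg/m³ = 0.2072 mg/L.

0.207 mg/L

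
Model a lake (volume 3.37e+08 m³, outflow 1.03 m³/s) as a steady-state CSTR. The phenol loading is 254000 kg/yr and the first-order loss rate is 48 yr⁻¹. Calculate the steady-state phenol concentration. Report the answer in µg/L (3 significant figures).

15.7 µg/L

Outflow Q = 1.03 m³/s × 3.156e+07 s/yr = 3.25e+07 m³/yr.
Steady-state CSTR mass balance: W = Q·C + k·V·C, so C = W/(Q + kV).
Q + kV = 3.25e+07 + 48·3.37e+08 = 1.621e+10 m³/yr.
C = 254000/1.621e+10 = 1.567e-05 kg/m³ = 0.01567 mg/L = 15.67 µg/L.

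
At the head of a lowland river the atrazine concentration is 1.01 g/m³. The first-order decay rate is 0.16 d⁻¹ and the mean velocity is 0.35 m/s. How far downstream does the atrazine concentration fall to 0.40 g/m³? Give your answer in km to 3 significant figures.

175 km

From C = C₀·e^(−kt), t = ln(C₀/C)/k = ln(1.01/0.40)/0.16 = 0.9262/0.16 = 5.789 d.
Distance = v·t = 0.35 m/s × 5.002e+05 s = 1.751e+05 m = 175.1 km.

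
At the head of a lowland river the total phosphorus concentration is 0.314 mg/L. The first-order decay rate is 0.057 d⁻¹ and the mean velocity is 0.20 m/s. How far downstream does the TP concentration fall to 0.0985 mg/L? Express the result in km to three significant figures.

From C = C₀·e^(−kt), t = ln(C₀/C)/k = ln(0.314/0.0985)/0.057 = 1.159/0.057 = 20.34 d.
Distance = v·t = 0.20 m/s × 1.757e+06 s = 3.515e+05 m = 351.5 km.

351 km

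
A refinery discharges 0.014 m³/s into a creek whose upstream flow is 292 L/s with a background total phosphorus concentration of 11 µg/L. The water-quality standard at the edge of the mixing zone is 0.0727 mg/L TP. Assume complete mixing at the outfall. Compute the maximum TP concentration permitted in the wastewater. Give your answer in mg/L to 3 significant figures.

1.36 mg/L

292 L/s = 0.292 m³/s.
11 µg/L = 0.011 mg/L.
Mass balance: 0.0727·0.306 = 0.014·Cₑ + 0.292·0.011.
Cₑ = (0.02225 − 0.003212) / 0.014 = 1.36 mg/L.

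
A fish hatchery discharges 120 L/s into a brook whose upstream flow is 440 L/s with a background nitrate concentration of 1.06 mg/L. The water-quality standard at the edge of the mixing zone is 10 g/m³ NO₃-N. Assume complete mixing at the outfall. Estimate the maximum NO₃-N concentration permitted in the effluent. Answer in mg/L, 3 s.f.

120 L/s = 0.12 m³/s.
440 L/s = 0.44 m³/s.
Mass balance: 10·0.56 = 0.12·Cₑ + 0.44·1.06.
Cₑ = (5.6 − 0.4664) / 0.12 = 42.78 mg/L.

42.8 mg/L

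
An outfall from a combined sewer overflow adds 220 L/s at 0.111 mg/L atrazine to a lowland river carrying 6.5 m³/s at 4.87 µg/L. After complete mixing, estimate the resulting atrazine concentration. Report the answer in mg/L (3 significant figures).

220 L/s = 0.22 m³/s.
4.87 µg/L = 0.00487 mg/L.
Conservation of mass across the mixing zone: C = (0.22·0.111 + 6.5·0.00487) / (0.22 + 6.5) = 0.05607/6.72 = 0.008344 mg/L.

0.00834 mg/L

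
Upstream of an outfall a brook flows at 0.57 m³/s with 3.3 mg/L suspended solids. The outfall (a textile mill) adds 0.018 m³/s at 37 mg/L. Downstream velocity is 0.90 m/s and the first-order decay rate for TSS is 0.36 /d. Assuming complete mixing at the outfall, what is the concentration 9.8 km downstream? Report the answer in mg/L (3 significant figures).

After complete mixing, C₀ = (0.018·37 + 0.57·3.3) / 0.588 = 4.332 mg/L.
Travel time t = 9800 m / 0.90 m/s = 1.089e+04 s = 0.126 d.
C = 4.332·exp(−0.36·0.126) = 4.332·0.9556 = 4.139 mg/L.

4.14 mg/L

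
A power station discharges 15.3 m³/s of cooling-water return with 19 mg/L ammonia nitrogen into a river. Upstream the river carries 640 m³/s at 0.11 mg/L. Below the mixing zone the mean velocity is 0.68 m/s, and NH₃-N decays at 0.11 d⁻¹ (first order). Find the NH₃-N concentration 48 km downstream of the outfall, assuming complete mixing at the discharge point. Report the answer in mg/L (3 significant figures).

0.504 mg/L

After complete mixing, C₀ = (15.3·19 + 640·0.11) / 655.3 = 0.551 mg/L.
Travel time t = 4.8e+04 m / 0.68 m/s = 7.059e+04 s = 0.817 d.
C = 0.551·exp(−0.11·0.817) = 0.551·0.9141 = 0.5037 mg/L.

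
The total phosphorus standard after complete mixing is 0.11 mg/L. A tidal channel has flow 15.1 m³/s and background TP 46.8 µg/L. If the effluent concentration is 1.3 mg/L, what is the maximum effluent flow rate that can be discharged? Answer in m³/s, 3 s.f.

46.8 µg/L = 0.0468 mg/L.
Mass balance at complete mixing: C_std·(Q_w + Q_r) = Q_w·C_e + Q_r·C_b.
Rearranging, Q_w = Q_r·(C_std − C_b)/(C_e − C_std) = 15.1·(0.11 − 0.0468) / (1.3 − 0.11) = 0.8019 m³/s.

0.802 m³/s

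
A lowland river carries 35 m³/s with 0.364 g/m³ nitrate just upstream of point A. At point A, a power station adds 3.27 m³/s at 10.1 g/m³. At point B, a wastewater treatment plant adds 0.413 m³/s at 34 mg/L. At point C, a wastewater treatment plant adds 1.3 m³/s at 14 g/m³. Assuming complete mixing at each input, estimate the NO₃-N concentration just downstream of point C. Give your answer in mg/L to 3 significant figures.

1.95 mg/L

After input A: C = (35·0.364 + 3.27·10.1) / 38.27 = 1.196 mg/L.
After input B: C = (38.27·1.196 + 0.413·34) / 38.68 = 1.546 mg/L.
After input C: C = (38.68·1.546 + 1.3·14) / 39.98 = 1.951 mg/L.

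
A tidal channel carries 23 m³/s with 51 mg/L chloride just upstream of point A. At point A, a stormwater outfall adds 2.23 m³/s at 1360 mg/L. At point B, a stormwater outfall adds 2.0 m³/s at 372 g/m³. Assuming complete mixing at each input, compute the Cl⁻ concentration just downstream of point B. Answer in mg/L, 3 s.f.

After input A: C = (23·51 + 2.23·1360) / 25.23 = 166.7 mg/L.
After input B: C = (25.23·166.7 + 2·372) / 27.23 = 181.8 mg/L.

182 mg/L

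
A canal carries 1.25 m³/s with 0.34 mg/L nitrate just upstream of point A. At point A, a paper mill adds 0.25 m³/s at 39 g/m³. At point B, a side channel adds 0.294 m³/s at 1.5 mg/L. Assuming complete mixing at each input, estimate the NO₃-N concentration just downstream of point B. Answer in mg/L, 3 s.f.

After input A: C = (1.25·0.34 + 0.25·39) / 1.5 = 6.783 mg/L.
After input B: C = (1.5·6.783 + 0.294·1.5) / 1.794 = 5.918 mg/L.

5.92 mg/L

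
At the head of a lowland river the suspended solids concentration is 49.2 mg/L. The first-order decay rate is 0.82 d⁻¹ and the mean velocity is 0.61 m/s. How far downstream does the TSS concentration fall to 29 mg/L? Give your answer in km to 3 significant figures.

34.0 km

From C = C₀·e^(−kt), t = ln(C₀/C)/k = ln(49.2/29)/0.82 = 0.5286/0.82 = 0.6446 d.
Distance = v·t = 0.61 m/s × 5.57e+04 s = 3.397e+04 m = 33.97 km.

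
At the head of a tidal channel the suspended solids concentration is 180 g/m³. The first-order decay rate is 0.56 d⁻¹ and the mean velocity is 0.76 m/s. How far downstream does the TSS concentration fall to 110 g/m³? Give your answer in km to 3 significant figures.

From C = C₀·e^(−kt), t = ln(C₀/C)/k = ln(180/110)/0.56 = 0.4925/0.56 = 0.8794 d.
Distance = v·t = 0.76 m/s × 7.598e+04 s = 5.775e+04 m = 57.75 km.

57.7 km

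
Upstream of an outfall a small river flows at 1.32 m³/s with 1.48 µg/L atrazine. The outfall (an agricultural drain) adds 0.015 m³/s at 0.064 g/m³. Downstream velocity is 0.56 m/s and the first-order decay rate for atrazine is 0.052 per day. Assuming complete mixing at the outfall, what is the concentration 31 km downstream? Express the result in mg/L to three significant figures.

1.48 µg/L = 0.00148 mg/L.
After complete mixing, C₀ = (0.015·0.064 + 1.32·0.00148) / 1.335 = 0.002182 mg/L.
Travel time t = 3.1e+04 m / 0.56 m/s = 5.536e+04 s = 0.6407 d.
C = 0.002182·exp(−0.052·0.6407) = 0.002182·0.9672 = 0.002111 mg/L.

0.00211 mg/L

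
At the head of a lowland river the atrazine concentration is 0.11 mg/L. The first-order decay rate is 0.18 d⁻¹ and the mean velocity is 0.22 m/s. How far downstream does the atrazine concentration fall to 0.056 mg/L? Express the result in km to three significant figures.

71.3 km

From C = C₀·e^(−kt), t = ln(C₀/C)/k = ln(0.11/0.056)/0.18 = 0.6751/0.18 = 3.751 d.
Distance = v·t = 0.22 m/s × 3.241e+05 s = 7.129e+04 m = 71.29 km.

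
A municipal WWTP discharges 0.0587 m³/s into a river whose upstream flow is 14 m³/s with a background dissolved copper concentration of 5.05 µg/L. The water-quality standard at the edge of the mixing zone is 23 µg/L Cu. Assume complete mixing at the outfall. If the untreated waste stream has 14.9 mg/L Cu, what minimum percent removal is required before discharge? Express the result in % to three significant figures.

5.05 µg/L = 0.00505 mg/L.
23 µg/L = 0.023 mg/L.
Mass balance: 0.023·14.06 = 0.0587·Cₑ + 14·0.00505.
Cₑ = (0.3234 − 0.0707) / 0.0587 = 4.304 mg/L.
Required removal = 1 − 4.304/14.9 = 71.11 %.

71.1 %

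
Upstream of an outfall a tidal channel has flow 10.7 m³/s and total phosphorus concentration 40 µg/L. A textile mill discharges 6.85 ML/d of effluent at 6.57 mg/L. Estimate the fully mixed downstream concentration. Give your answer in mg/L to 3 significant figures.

6.85 ML/d = 0.07928 m³/s.
40 µg/L = 0.04 mg/L.
Flow-weighted mixing gives C = (0.07928·6.57 + 10.7·0.04) / (0.07928 + 10.7) = 0.9489/10.78 = 0.08803 mg/L.

0.0880 mg/L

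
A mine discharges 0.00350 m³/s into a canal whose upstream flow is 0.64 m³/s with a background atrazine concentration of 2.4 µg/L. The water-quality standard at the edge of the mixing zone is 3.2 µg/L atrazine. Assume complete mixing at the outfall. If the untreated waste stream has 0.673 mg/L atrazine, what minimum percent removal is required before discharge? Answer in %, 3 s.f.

2.4 µg/L = 0.0024 mg/L.
3.2 µg/L = 0.0032 mg/L.
Mass balance: 0.0032·0.6435 = 0.0035·Cₑ + 0.64·0.0024.
Cₑ = (0.002059 − 0.001536) / 0.0035 = 0.1495 mg/L.
Required removal = 1 − 0.1495/0.673 = 77.79 %.

77.8 %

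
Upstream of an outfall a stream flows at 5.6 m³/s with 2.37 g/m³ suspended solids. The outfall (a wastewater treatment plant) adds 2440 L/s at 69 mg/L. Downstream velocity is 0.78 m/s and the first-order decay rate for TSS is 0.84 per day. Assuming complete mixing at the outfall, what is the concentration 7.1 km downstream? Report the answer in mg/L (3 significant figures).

20.7 mg/L

2440 L/s = 2.44 m³/s.
After complete mixing, C₀ = (2.44·69 + 5.6·2.37) / 8.04 = 22.59 mg/L.
Travel time t = 7100 m / 0.78 m/s = 9103 s = 0.1054 d.
C = 22.59·exp(−0.84·0.1054) = 22.59·0.9153 = 20.68 mg/L.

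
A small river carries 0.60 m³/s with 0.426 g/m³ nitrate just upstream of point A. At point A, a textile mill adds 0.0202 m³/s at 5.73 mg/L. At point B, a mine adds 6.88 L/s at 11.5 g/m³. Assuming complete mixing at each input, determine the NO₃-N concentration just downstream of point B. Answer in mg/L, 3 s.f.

After input A: C = (0.6·0.426 + 0.0202·5.73) / 0.6202 = 0.5988 mg/L.
6.88 L/s = 0.00688 m³/s.
After input B: C = (0.6202·0.5988 + 0.00688·11.5) / 0.6271 = 0.7184 mg/L.

0.718 mg/L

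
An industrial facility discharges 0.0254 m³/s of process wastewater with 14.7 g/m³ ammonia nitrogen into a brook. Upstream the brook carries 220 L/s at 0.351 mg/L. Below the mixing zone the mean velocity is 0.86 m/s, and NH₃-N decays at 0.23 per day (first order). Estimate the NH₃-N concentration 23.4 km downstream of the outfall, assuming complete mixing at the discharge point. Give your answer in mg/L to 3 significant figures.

220 L/s = 0.22 m³/s.
After complete mixing, C₀ = (0.0254·14.7 + 0.22·0.351) / 0.2454 = 1.836 mg/L.
Travel time t = 2.34e+04 m / 0.86 m/s = 2.721e+04 s = 0.3149 d.
C = 1.836·exp(−0.23·0.3149) = 1.836·0.9301 = 1.708 mg/L.

1.71 mg/L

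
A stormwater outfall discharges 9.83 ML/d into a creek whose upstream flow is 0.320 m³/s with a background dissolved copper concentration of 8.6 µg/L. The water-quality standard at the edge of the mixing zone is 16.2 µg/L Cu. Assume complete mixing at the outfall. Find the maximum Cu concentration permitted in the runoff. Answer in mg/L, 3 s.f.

0.0376 mg/L

9.83 ML/d = 0.1138 m³/s.
8.6 µg/L = 0.0086 mg/L.
16.2 µg/L = 0.0162 mg/L.
Mass balance: 0.0162·0.4338 = 0.1138·Cₑ + 0.32·0.0086.
Cₑ = (0.007027 − 0.002752) / 0.1138 = 0.03758 mg/L.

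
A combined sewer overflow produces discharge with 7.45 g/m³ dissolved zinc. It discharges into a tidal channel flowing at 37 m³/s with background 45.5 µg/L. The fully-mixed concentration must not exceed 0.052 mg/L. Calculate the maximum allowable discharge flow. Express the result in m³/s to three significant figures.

0.0325 m³/s

45.5 µg/L = 0.0455 mg/L.
Mass balance at complete mixing: C_std·(Q_w + Q_r) = Q_w·C_e + Q_r·C_b.
Rearranging, Q_w = Q_r·(C_std − C_b)/(C_e − C_std) = 37·(0.052 − 0.0455) / (7.45 − 0.052) = 0.03251 m³/s.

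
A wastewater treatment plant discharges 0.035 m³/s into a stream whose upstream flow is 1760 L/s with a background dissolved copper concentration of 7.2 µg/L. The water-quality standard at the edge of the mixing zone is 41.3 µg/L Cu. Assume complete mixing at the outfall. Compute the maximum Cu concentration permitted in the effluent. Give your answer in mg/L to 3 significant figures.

1.76 mg/L

1760 L/s = 1.76 m³/s.
7.2 µg/L = 0.0072 mg/L.
41.3 µg/L = 0.0413 mg/L.
Mass balance: 0.0413·1.795 = 0.035·Cₑ + 1.76·0.0072.
Cₑ = (0.07413 − 0.01267) / 0.035 = 1.756 mg/L.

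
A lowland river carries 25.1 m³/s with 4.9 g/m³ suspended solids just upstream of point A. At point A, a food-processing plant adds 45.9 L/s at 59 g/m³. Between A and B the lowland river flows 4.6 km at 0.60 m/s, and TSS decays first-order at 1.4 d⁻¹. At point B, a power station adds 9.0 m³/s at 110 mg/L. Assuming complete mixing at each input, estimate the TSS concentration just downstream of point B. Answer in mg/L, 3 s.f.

32.2 mg/L

45.9 L/s = 0.0459 m³/s.
After input A: C = (25.1·4.9 + 0.0459·59) / 25.15 = 4.999 mg/L.
Over the 4.6 km reach to input B (t = 7667 s = 0.08873 d), decay gives C = 4.999·exp(−1.4·0.08873) = 4.415 mg/L.
After input B: C = (25.15·4.415 + 9·110) / 34.15 = 32.24 mg/L.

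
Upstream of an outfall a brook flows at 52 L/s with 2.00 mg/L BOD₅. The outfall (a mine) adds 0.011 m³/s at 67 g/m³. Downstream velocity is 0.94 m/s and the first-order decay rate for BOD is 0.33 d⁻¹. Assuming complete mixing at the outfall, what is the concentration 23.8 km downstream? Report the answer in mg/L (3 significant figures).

52 L/s = 0.052 m³/s.
After complete mixing, C₀ = (0.011·67 + 0.052·2) / 0.063 = 13.35 mg/L.
Travel time t = 2.38e+04 m / 0.94 m/s = 2.532e+04 s = 0.293 d.
C = 13.35·exp(−0.33·0.293) = 13.35·0.9078 = 12.12 mg/L.

12.1 mg/L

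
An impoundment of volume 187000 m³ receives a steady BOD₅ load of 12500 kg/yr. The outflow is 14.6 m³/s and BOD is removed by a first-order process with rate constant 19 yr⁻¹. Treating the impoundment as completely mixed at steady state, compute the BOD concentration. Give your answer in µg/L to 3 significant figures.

Outflow Q = 14.6 m³/s × 3.156e+07 s/yr = 4.607e+08 m³/yr.
Steady-state CSTR mass balance: W = Q·C + k·V·C, so C = W/(Q + kV).
Q + kV = 4.607e+08 + 19·187000 = 4.643e+08 m³/yr.
C = 12500/4.643e+08 = 2.692e-05 kg/m³ = 0.02692 mg/L = 26.92 µg/L.

26.9 µg/L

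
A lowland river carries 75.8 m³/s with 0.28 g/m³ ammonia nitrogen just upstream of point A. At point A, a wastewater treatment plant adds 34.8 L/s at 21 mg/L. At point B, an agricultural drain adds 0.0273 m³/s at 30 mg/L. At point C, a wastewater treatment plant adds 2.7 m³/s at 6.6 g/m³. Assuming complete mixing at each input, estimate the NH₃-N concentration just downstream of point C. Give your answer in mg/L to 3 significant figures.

34.8 L/s = 0.0348 m³/s.
After input A: C = (75.8·0.28 + 0.0348·21) / 75.83 = 0.2895 mg/L.
After input B: C = (75.83·0.2895 + 0.0273·30) / 75.86 = 0.3002 mg/L.
After input C: C = (75.86·0.3002 + 2.7·6.6) / 78.56 = 0.5167 mg/L.

0.517 mg/L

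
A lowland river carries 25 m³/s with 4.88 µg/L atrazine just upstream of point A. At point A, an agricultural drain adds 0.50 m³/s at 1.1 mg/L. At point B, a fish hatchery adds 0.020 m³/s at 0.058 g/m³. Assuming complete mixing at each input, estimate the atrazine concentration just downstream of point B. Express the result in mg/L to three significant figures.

0.0264 mg/L

4.88 µg/L = 0.00488 mg/L.
After input A: C = (25·0.00488 + 0.5·1.1) / 25.5 = 0.02635 mg/L.
After input B: C = (25.5·0.02635 + 0.02·0.058) / 25.52 = 0.02638 mg/L.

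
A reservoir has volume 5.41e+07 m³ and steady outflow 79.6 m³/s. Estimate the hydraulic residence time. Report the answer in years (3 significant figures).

Q = 79.6 m³/s × 3.156e+07 s/yr = 2.512e+09 m³/yr.
Hydraulic residence time τ = V/Q = 5.41e+07/2.512e+09 = 0.02154 yr.

0.0215 yr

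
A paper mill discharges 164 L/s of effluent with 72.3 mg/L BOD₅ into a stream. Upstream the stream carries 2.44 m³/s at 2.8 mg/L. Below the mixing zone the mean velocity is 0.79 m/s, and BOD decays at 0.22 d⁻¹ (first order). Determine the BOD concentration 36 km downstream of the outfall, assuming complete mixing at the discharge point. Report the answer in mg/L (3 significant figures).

164 L/s = 0.164 m³/s.
After complete mixing, C₀ = (0.164·72.3 + 2.44·2.8) / 2.604 = 7.177 mg/L.
Travel time t = 3.6e+04 m / 0.79 m/s = 4.557e+04 s = 0.5274 d.
C = 7.177·exp(−0.22·0.5274) = 7.177·0.8904 = 6.391 mg/L.

6.39 mg/L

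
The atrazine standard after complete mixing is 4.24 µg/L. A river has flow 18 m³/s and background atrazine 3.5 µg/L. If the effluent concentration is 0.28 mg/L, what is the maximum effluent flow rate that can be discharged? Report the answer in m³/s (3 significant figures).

3.5 µg/L = 0.0035 mg/L.
4.24 µg/L = 0.00424 mg/L.
Mass balance at complete mixing: C_std·(Q_w + Q_r) = Q_w·C_e + Q_r·C_b.
Rearranging, Q_w = Q_r·(C_std − C_b)/(C_e − C_std) = 18·(0.00424 − 0.0035) / (0.28 − 0.00424) = 0.0483 m³/s.

0.0483 m³/s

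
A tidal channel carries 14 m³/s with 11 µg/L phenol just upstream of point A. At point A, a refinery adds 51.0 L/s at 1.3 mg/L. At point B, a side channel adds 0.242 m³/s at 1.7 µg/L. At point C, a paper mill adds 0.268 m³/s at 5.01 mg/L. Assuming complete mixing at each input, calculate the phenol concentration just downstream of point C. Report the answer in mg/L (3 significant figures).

0.107 mg/L

11 µg/L = 0.011 mg/L.
51.0 L/s = 0.051 m³/s.
After input A: C = (14·0.011 + 0.051·1.3) / 14.05 = 0.01568 mg/L.
1.7 µg/L = 0.0017 mg/L.
After input B: C = (14.05·0.01568 + 0.242·0.0017) / 14.29 = 0.01544 mg/L.
After input C: C = (14.29·0.01544 + 0.268·5.01) / 14.56 = 0.1074 mg/L.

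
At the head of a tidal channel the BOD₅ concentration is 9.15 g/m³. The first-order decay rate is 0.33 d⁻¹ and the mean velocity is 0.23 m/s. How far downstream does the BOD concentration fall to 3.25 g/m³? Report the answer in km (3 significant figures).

62.3 km

From C = C₀·e^(−kt), t = ln(C₀/C)/k = ln(9.15/3.25)/0.33 = 1.035/0.33 = 3.137 d.
Distance = v·t = 0.23 m/s × 2.71e+05 s = 6.233e+04 m = 62.33 km.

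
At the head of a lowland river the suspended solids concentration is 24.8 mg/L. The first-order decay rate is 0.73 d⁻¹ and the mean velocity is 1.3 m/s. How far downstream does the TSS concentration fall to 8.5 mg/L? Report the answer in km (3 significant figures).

From C = C₀·e^(−kt), t = ln(C₀/C)/k = ln(24.8/8.5)/0.73 = 1.071/0.73 = 1.467 d.
Distance = v·t = 1.3 m/s × 1.267e+05 s = 1.648e+05 m = 164.8 km.

165 km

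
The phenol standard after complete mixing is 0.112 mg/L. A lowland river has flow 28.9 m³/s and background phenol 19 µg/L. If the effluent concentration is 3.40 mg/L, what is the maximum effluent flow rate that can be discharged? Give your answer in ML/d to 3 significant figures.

19 µg/L = 0.019 mg/L.
Mass balance at complete mixing: C_std·(Q_w + Q_r) = Q_w·C_e + Q_r·C_b.
Rearranging, Q_w = Q_r·(C_std − C_b)/(C_e − C_std) = 28.9·(0.112 − 0.019) / (3.4 − 0.112) = 0.8174 m³/s.
= 70.63 ML/d.

70.6 ML/d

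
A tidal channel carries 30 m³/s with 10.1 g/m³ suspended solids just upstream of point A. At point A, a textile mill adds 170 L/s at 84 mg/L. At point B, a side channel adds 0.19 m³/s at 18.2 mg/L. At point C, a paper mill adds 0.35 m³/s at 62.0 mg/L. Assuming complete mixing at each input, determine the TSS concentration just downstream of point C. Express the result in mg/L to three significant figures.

11.2 mg/L

170 L/s = 0.17 m³/s.
After input A: C = (30·10.1 + 0.17·84) / 30.17 = 10.52 mg/L.
After input B: C = (30.17·10.52 + 0.19·18.2) / 30.36 = 10.56 mg/L.
After input C: C = (30.36·10.56 + 0.35·62) / 30.71 = 11.15 mg/L.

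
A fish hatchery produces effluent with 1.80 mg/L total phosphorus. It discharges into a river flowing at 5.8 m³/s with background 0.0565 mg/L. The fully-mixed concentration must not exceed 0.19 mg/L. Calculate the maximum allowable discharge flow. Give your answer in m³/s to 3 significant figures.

0.481 m³/s

Mass balance at complete mixing: C_std·(Q_w + Q_r) = Q_w·C_e + Q_r·C_b.
Rearranging, Q_w = Q_r·(C_std − C_b)/(C_e − C_std) = 5.8·(0.19 − 0.0565) / (1.8 − 0.19) = 0.4809 m³/s.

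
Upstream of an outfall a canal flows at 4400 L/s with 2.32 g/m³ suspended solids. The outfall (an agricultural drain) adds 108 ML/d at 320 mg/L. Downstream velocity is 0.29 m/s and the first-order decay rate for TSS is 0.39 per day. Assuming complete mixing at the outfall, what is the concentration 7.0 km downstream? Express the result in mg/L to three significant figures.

108 ML/d = 1.25 m³/s.
4400 L/s = 4.4 m³/s.
After complete mixing, C₀ = (1.25·320 + 4.4·2.32) / 5.65 = 72.6 mg/L.
Travel time t = 7000 m / 0.29 m/s = 2.414e+04 s = 0.2794 d.
C = 72.6·exp(−0.39·0.2794) = 72.6·0.8968 = 65.11 mg/L.

65.1 mg/L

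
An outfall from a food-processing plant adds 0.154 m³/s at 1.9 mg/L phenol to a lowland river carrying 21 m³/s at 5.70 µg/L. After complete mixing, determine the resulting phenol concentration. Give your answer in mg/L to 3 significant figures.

0.0195 mg/L

5.70 µg/L = 0.0057 mg/L.
Conservation of mass across the mixing zone: C = (0.154·1.9 + 21·0.0057) / (0.154 + 21) = 0.4123/21.15 = 0.01949 mg/L.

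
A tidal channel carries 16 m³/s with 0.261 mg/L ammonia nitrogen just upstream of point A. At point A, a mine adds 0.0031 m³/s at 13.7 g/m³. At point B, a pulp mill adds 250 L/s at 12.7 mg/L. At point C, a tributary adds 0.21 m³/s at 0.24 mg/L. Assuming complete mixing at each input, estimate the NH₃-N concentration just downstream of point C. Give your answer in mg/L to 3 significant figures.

0.452 mg/L

After input A: C = (16·0.261 + 0.0031·13.7) / 16 = 0.2636 mg/L.
250 L/s = 0.25 m³/s.
After input B: C = (16·0.2636 + 0.25·12.7) / 16.25 = 0.4549 mg/L.
After input C: C = (16.25·0.4549 + 0.21·0.24) / 16.46 = 0.4522 mg/L.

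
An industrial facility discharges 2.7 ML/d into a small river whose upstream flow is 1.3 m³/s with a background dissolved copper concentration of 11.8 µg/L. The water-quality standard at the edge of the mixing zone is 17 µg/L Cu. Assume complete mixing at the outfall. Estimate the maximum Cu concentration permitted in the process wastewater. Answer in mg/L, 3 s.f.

0.233 mg/L

2.7 ML/d = 0.03125 m³/s.
11.8 µg/L = 0.0118 mg/L.
17 µg/L = 0.017 mg/L.
Mass balance: 0.017·1.331 = 0.03125·Cₑ + 1.3·0.0118.
Cₑ = (0.02263 − 0.01534) / 0.03125 = 0.2333 mg/L.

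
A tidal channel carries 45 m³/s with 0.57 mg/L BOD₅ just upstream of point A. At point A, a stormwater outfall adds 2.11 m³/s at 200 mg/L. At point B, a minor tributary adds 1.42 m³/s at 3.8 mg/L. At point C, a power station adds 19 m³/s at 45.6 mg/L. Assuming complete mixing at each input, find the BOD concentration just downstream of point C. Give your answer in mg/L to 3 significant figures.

19.5 mg/L

After input A: C = (45·0.57 + 2.11·200) / 47.11 = 9.502 mg/L.
After input B: C = (47.11·9.502 + 1.42·3.8) / 48.53 = 9.335 mg/L.
After input C: C = (48.53·9.335 + 19·45.6) / 67.53 = 19.54 mg/L.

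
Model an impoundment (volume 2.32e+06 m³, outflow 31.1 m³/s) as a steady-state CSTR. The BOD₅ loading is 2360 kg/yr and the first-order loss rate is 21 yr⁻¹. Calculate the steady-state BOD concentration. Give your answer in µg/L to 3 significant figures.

Outflow Q = 31.1 m³/s × 3.156e+07 s/yr = 9.814e+08 m³/yr.
Steady-state CSTR mass balance: W = Q·C + k·V·C, so C = W/(Q + kV).
Q + kV = 9.814e+08 + 21·2.32e+06 = 1.03e+09 m³/yr.
C = 2360/1.03e+09 = 2.291e-06 kg/m³ = 0.002291 mg/L = 2.291 µg/L.

2.29 µg/L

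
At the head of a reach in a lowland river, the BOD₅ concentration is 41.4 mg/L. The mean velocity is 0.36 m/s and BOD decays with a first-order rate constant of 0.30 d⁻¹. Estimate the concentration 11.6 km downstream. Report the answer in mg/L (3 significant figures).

Travel time t = 11.6 km / 0.36 m/s = 1.16e+04/0.36 = 3.222e+04 s = 0.3729 d.
First-order decay: C = 41.4·exp(−0.30·0.3729) = 41.4·0.8941 = 37.02 mg/L.

37.0 mg/L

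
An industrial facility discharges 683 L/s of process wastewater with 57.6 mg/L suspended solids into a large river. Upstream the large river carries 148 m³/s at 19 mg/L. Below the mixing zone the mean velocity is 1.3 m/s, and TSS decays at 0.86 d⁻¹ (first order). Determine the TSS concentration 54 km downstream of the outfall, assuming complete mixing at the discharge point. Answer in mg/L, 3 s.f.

683 L/s = 0.683 m³/s.
After complete mixing, C₀ = (0.683·57.6 + 148·19) / 148.7 = 19.18 mg/L.
Travel time t = 5.4e+04 m / 1.3 m/s = 4.154e+04 s = 0.4808 d.
C = 19.18·exp(−0.86·0.4808) = 19.18·0.6614 = 12.68 mg/L.

12.7 mg/L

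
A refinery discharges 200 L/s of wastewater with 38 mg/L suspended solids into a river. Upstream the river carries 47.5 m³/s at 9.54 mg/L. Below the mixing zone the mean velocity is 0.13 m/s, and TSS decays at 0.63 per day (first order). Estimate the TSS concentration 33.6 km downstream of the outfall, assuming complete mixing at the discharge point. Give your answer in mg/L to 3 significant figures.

200 L/s = 0.2 m³/s.
After complete mixing, C₀ = (0.2·38 + 47.5·9.54) / 47.7 = 9.659 mg/L.
Travel time t = 3.36e+04 m / 0.13 m/s = 2.585e+05 s = 2.991 d.
C = 9.659·exp(−0.63·2.991) = 9.659·0.1519 = 1.467 mg/L.

1.47 mg/L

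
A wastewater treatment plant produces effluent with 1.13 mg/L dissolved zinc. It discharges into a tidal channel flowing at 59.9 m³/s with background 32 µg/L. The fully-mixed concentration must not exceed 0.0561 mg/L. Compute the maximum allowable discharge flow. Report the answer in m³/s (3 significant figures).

32 µg/L = 0.032 mg/L.
Mass balance at complete mixing: C_std·(Q_w + Q_r) = Q_w·C_e + Q_r·C_b.
Rearranging, Q_w = Q_r·(C_std − C_b)/(C_e − C_std) = 59.9·(0.0561 − 0.032) / (1.13 − 0.0561) = 1.344 m³/s.

1.34 m³/s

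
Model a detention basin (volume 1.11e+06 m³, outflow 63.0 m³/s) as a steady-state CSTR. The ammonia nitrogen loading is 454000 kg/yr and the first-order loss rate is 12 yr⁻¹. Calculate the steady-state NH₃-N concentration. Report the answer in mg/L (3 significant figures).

0.227 mg/L

Outflow Q = 63.0 m³/s × 3.156e+07 s/yr = 1.988e+09 m³/yr.
Steady-state CSTR mass balance: W = Q·C + k·V·C, so C = W/(Q + kV).
Q + kV = 1.988e+09 + 12·1.11e+06 = 2.001e+09 m³/yr.
C = 454000/2.001e+09 = 0.0002268 kg/m³ = 0.2268 mg/L.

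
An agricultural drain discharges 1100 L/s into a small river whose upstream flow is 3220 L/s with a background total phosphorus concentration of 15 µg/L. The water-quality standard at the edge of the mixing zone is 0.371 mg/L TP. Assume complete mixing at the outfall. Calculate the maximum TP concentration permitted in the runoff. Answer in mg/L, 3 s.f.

1100 L/s = 1.1 m³/s.
3220 L/s = 3.22 m³/s.
15 µg/L = 0.015 mg/L.
Mass balance: 0.371·4.32 = 1.1·Cₑ + 3.22·0.015.
Cₑ = (1.603 − 0.0483) / 1.1 = 1.413 mg/L.

1.41 mg/L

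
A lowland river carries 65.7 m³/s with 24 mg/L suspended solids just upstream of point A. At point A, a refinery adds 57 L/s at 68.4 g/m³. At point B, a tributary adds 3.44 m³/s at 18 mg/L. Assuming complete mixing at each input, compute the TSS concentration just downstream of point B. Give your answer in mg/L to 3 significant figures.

57 L/s = 0.057 m³/s.
After input A: C = (65.7·24 + 0.057·68.4) / 65.76 = 24.04 mg/L.
After input B: C = (65.76·24.04 + 3.44·18) / 69.2 = 23.74 mg/L.

23.7 mg/L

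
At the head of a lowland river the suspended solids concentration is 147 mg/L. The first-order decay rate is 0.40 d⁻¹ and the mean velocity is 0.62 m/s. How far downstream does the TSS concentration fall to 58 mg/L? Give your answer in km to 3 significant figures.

125 km

From C = C₀·e^(−kt), t = ln(C₀/C)/k = ln(147/58)/0.40 = 0.93/0.40 = 2.325 d.
Distance = v·t = 0.62 m/s × 2.009e+05 s = 1.245e+05 m = 124.5 km.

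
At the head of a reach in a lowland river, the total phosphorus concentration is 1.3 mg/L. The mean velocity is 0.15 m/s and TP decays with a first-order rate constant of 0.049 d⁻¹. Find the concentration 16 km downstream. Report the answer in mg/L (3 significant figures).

Travel time t = 16 km / 0.15 m/s = 1.6e+04/0.15 = 1.067e+05 s = 1.235 d.
First-order decay: C = 1.3·exp(−0.049·1.235) = 1.3·0.9413 = 1.224 mg/L.

1.22 mg/L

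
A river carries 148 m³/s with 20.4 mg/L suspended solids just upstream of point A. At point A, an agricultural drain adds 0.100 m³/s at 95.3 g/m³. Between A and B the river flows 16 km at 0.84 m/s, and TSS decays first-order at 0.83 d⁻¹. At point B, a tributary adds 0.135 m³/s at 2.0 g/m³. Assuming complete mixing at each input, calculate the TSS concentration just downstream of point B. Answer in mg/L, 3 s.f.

17.0 mg/L

After input A: C = (148·20.4 + 0.1·95.3) / 148.1 = 20.45 mg/L.
Over the 16 km reach to input B (t = 1.905e+04 s = 0.2205 d), decay gives C = 20.45·exp(−0.83·0.2205) = 17.03 mg/L.
After input B: C = (148.1·17.03 + 0.135·2) / 148.2 = 17.02 mg/L.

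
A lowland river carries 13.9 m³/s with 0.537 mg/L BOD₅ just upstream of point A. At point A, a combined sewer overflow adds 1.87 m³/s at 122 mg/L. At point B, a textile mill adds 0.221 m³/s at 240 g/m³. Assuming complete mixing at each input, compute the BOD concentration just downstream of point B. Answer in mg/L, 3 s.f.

After input A: C = (13.9·0.537 + 1.87·122) / 15.77 = 14.94 mg/L.
After input B: C = (15.77·14.94 + 0.221·240) / 15.99 = 18.05 mg/L.

18.1 mg/L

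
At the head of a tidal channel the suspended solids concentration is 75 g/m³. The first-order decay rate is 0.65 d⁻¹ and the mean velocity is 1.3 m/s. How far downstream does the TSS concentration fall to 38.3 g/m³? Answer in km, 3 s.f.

From C = C₀·e^(−kt), t = ln(C₀/C)/k = ln(75/38.3)/0.65 = 0.672/0.65 = 1.034 d.
Distance = v·t = 1.3 m/s × 8.933e+04 s = 1.161e+05 m = 116.1 km.

116 km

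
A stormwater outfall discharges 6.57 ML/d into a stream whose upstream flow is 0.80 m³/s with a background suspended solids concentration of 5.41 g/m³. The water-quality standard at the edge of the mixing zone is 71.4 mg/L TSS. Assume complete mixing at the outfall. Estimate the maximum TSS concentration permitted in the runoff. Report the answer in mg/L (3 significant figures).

6.57 ML/d = 0.07604 m³/s.
Mass balance: 71.4·0.876 = 0.07604·Cₑ + 0.8·5.41.
Cₑ = (62.55 − 4.328) / 0.07604 = 765.7 mg/L.

766 mg/L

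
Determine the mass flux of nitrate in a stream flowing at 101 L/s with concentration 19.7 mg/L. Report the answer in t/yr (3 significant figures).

101 L/s = 0.101 m³/s.
Mass flux = Q·C = 0.101 m³/s × 19.7 g/m³ = 1.99 g/s.
= 1.99 g/s × 31.56 = 62.79 t/yr.

62.8 t/yr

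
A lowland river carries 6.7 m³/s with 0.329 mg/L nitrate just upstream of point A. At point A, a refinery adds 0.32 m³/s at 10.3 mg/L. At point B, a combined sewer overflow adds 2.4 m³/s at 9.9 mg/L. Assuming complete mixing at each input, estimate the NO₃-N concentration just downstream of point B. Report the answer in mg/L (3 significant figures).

3.11 mg/L

After input A: C = (6.7·0.329 + 0.32·10.3) / 7.02 = 0.7835 mg/L.
After input B: C = (7.02·0.7835 + 2.4·9.9) / 9.42 = 3.106 mg/L.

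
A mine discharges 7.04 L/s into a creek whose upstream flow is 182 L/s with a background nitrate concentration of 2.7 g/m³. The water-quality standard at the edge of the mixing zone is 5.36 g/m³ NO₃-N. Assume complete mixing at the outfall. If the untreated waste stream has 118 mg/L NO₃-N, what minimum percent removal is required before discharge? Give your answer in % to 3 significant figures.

7.04 L/s = 0.00704 m³/s.
182 L/s = 0.182 m³/s.
Mass balance: 5.36·0.189 = 0.00704·Cₑ + 0.182·2.7.
Cₑ = (1.013 − 0.4914) / 0.00704 = 74.13 mg/L.
Required removal = 1 − 74.13/118 = 37.18 %.

37.2 %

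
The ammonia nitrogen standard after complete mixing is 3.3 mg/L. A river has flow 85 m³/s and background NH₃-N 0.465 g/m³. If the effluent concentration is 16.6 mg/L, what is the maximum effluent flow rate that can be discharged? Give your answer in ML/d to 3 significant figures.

1570 ML/d

Mass balance at complete mixing: C_std·(Q_w + Q_r) = Q_w·C_e + Q_r·C_b.
Rearranging, Q_w = Q_r·(C_std − C_b)/(C_e − C_std) = 85·(3.3 − 0.465) / (16.6 − 3.3) = 18.12 m³/s.
= 1565 ML/d.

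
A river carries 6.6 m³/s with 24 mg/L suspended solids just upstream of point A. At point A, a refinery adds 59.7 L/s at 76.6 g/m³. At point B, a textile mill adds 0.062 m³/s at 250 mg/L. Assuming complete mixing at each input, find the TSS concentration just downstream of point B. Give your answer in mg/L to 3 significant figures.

26.6 mg/L

59.7 L/s = 0.0597 m³/s.
After input A: C = (6.6·24 + 0.0597·76.6) / 6.66 = 24.47 mg/L.
After input B: C = (6.66·24.47 + 0.062·250) / 6.722 = 26.55 mg/L.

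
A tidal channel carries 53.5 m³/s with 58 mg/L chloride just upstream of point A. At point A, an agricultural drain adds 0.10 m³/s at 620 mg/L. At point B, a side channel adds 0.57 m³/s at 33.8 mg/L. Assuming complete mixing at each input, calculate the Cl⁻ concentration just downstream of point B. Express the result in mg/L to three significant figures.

After input A: C = (53.5·58 + 0.1·620) / 53.6 = 59.05 mg/L.
After input B: C = (53.6·59.05 + 0.57·33.8) / 54.17 = 58.78 mg/L.

58.8 mg/L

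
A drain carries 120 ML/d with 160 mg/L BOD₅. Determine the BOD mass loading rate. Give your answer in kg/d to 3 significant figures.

19200 kg/d

120 ML/d = 1.389 m³/s.
Mass flux = Q·C = 1.389 m³/s × 160 g/m³ = 222.2 g/s.
= 222.2 g/s × 86.4 = 1.92e+04 kg/d.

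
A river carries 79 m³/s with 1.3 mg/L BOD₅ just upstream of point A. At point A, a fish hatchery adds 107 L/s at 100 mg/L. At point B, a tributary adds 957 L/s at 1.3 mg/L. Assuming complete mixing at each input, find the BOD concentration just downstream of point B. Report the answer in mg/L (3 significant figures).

107 L/s = 0.107 m³/s.
After input A: C = (79·1.3 + 0.107·100) / 79.11 = 1.434 mg/L.
957 L/s = 0.957 m³/s.
After input B: C = (79.11·1.434 + 0.957·1.3) / 80.06 = 1.432 mg/L.

1.43 mg/L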